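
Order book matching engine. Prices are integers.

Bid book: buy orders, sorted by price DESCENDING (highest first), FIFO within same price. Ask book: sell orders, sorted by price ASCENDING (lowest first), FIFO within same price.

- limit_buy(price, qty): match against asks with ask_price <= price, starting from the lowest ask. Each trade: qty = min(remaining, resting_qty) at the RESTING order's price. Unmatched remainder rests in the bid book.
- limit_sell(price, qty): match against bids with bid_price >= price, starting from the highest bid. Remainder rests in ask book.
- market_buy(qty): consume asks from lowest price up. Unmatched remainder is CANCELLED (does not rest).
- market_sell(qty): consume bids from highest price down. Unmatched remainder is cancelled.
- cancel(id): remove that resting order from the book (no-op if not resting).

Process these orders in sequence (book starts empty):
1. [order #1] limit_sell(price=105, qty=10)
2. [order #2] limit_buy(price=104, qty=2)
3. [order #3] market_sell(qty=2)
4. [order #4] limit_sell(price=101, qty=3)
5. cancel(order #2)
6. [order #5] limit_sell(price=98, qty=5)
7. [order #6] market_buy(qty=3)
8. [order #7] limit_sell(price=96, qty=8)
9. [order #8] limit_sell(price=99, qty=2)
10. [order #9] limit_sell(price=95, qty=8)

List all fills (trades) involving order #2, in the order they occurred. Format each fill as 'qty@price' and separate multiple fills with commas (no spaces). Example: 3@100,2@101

After op 1 [order #1] limit_sell(price=105, qty=10): fills=none; bids=[-] asks=[#1:10@105]
After op 2 [order #2] limit_buy(price=104, qty=2): fills=none; bids=[#2:2@104] asks=[#1:10@105]
After op 3 [order #3] market_sell(qty=2): fills=#2x#3:2@104; bids=[-] asks=[#1:10@105]
After op 4 [order #4] limit_sell(price=101, qty=3): fills=none; bids=[-] asks=[#4:3@101 #1:10@105]
After op 5 cancel(order #2): fills=none; bids=[-] asks=[#4:3@101 #1:10@105]
After op 6 [order #5] limit_sell(price=98, qty=5): fills=none; bids=[-] asks=[#5:5@98 #4:3@101 #1:10@105]
After op 7 [order #6] market_buy(qty=3): fills=#6x#5:3@98; bids=[-] asks=[#5:2@98 #4:3@101 #1:10@105]
After op 8 [order #7] limit_sell(price=96, qty=8): fills=none; bids=[-] asks=[#7:8@96 #5:2@98 #4:3@101 #1:10@105]
After op 9 [order #8] limit_sell(price=99, qty=2): fills=none; bids=[-] asks=[#7:8@96 #5:2@98 #8:2@99 #4:3@101 #1:10@105]
After op 10 [order #9] limit_sell(price=95, qty=8): fills=none; bids=[-] asks=[#9:8@95 #7:8@96 #5:2@98 #8:2@99 #4:3@101 #1:10@105]

Answer: 2@104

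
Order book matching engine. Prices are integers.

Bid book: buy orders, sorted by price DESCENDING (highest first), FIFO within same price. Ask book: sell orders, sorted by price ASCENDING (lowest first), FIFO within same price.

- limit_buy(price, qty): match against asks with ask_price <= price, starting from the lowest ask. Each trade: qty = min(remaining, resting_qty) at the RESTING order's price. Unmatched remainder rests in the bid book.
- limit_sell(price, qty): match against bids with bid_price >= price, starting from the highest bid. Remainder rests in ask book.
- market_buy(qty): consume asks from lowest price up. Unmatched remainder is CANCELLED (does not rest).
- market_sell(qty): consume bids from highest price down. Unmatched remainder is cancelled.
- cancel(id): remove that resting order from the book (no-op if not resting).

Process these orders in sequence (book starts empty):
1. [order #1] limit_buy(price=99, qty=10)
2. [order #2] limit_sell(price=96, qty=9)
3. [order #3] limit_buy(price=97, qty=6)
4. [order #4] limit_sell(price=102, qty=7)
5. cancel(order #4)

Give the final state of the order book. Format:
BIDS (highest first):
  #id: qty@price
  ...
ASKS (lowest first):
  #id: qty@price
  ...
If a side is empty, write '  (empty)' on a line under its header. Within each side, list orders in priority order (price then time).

Answer: BIDS (highest first):
  #1: 1@99
  #3: 6@97
ASKS (lowest first):
  (empty)

Derivation:
After op 1 [order #1] limit_buy(price=99, qty=10): fills=none; bids=[#1:10@99] asks=[-]
After op 2 [order #2] limit_sell(price=96, qty=9): fills=#1x#2:9@99; bids=[#1:1@99] asks=[-]
After op 3 [order #3] limit_buy(price=97, qty=6): fills=none; bids=[#1:1@99 #3:6@97] asks=[-]
After op 4 [order #4] limit_sell(price=102, qty=7): fills=none; bids=[#1:1@99 #3:6@97] asks=[#4:7@102]
After op 5 cancel(order #4): fills=none; bids=[#1:1@99 #3:6@97] asks=[-]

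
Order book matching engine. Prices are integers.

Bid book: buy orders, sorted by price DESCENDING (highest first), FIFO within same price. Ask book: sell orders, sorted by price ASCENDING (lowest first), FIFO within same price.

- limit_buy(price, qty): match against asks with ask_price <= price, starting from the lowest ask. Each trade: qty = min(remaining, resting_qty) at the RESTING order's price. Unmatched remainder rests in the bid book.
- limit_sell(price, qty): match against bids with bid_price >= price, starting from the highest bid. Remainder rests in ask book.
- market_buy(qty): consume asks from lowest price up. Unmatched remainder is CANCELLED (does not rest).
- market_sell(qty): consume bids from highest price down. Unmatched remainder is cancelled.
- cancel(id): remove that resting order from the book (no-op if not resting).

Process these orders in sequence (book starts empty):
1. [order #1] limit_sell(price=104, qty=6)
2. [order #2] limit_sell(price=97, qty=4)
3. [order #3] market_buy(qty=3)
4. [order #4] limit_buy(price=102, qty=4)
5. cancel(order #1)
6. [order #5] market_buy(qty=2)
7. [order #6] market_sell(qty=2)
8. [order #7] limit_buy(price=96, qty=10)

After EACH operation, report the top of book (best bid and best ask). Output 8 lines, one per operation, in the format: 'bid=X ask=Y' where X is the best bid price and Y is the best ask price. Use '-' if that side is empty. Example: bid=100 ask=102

Answer: bid=- ask=104
bid=- ask=97
bid=- ask=97
bid=102 ask=104
bid=102 ask=-
bid=102 ask=-
bid=102 ask=-
bid=102 ask=-

Derivation:
After op 1 [order #1] limit_sell(price=104, qty=6): fills=none; bids=[-] asks=[#1:6@104]
After op 2 [order #2] limit_sell(price=97, qty=4): fills=none; bids=[-] asks=[#2:4@97 #1:6@104]
After op 3 [order #3] market_buy(qty=3): fills=#3x#2:3@97; bids=[-] asks=[#2:1@97 #1:6@104]
After op 4 [order #4] limit_buy(price=102, qty=4): fills=#4x#2:1@97; bids=[#4:3@102] asks=[#1:6@104]
After op 5 cancel(order #1): fills=none; bids=[#4:3@102] asks=[-]
After op 6 [order #5] market_buy(qty=2): fills=none; bids=[#4:3@102] asks=[-]
After op 7 [order #6] market_sell(qty=2): fills=#4x#6:2@102; bids=[#4:1@102] asks=[-]
After op 8 [order #7] limit_buy(price=96, qty=10): fills=none; bids=[#4:1@102 #7:10@96] asks=[-]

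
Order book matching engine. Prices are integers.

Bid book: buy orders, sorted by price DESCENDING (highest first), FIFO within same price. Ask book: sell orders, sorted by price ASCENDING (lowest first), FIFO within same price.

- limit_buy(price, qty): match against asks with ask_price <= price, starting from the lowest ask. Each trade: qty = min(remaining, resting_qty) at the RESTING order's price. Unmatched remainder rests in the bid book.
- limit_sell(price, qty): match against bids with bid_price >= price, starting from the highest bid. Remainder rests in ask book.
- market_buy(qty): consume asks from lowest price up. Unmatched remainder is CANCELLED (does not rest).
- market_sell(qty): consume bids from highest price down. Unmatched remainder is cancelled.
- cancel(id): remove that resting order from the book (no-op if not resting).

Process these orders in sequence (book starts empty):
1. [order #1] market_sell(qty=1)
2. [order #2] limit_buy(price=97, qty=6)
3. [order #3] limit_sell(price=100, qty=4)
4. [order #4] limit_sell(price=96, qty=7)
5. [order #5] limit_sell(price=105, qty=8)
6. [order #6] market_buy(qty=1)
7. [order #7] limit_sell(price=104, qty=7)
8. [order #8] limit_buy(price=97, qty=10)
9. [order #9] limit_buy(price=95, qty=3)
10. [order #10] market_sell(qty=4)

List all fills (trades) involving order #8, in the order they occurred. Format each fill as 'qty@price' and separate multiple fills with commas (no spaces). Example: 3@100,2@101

After op 1 [order #1] market_sell(qty=1): fills=none; bids=[-] asks=[-]
After op 2 [order #2] limit_buy(price=97, qty=6): fills=none; bids=[#2:6@97] asks=[-]
After op 3 [order #3] limit_sell(price=100, qty=4): fills=none; bids=[#2:6@97] asks=[#3:4@100]
After op 4 [order #4] limit_sell(price=96, qty=7): fills=#2x#4:6@97; bids=[-] asks=[#4:1@96 #3:4@100]
After op 5 [order #5] limit_sell(price=105, qty=8): fills=none; bids=[-] asks=[#4:1@96 #3:4@100 #5:8@105]
After op 6 [order #6] market_buy(qty=1): fills=#6x#4:1@96; bids=[-] asks=[#3:4@100 #5:8@105]
After op 7 [order #7] limit_sell(price=104, qty=7): fills=none; bids=[-] asks=[#3:4@100 #7:7@104 #5:8@105]
After op 8 [order #8] limit_buy(price=97, qty=10): fills=none; bids=[#8:10@97] asks=[#3:4@100 #7:7@104 #5:8@105]
After op 9 [order #9] limit_buy(price=95, qty=3): fills=none; bids=[#8:10@97 #9:3@95] asks=[#3:4@100 #7:7@104 #5:8@105]
After op 10 [order #10] market_sell(qty=4): fills=#8x#10:4@97; bids=[#8:6@97 #9:3@95] asks=[#3:4@100 #7:7@104 #5:8@105]

Answer: 4@97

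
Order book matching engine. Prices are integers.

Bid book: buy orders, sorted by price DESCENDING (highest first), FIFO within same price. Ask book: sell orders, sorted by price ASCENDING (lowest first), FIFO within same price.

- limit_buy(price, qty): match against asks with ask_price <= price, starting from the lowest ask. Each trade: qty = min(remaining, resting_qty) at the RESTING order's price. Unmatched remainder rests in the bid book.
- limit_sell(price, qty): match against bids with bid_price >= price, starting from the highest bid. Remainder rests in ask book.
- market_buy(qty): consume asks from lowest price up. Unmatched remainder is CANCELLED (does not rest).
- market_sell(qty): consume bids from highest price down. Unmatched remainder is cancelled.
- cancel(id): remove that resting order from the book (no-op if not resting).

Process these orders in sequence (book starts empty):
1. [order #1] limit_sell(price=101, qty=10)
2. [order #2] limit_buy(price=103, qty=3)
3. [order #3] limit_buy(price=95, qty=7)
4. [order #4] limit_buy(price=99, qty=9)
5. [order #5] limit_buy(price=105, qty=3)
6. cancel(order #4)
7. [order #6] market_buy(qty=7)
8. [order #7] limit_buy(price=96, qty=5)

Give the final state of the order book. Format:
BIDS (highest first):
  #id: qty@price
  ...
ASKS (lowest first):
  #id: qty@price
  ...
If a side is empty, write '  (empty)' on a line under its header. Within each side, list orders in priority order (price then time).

After op 1 [order #1] limit_sell(price=101, qty=10): fills=none; bids=[-] asks=[#1:10@101]
After op 2 [order #2] limit_buy(price=103, qty=3): fills=#2x#1:3@101; bids=[-] asks=[#1:7@101]
After op 3 [order #3] limit_buy(price=95, qty=7): fills=none; bids=[#3:7@95] asks=[#1:7@101]
After op 4 [order #4] limit_buy(price=99, qty=9): fills=none; bids=[#4:9@99 #3:7@95] asks=[#1:7@101]
After op 5 [order #5] limit_buy(price=105, qty=3): fills=#5x#1:3@101; bids=[#4:9@99 #3:7@95] asks=[#1:4@101]
After op 6 cancel(order #4): fills=none; bids=[#3:7@95] asks=[#1:4@101]
After op 7 [order #6] market_buy(qty=7): fills=#6x#1:4@101; bids=[#3:7@95] asks=[-]
After op 8 [order #7] limit_buy(price=96, qty=5): fills=none; bids=[#7:5@96 #3:7@95] asks=[-]

Answer: BIDS (highest first):
  #7: 5@96
  #3: 7@95
ASKS (lowest first):
  (empty)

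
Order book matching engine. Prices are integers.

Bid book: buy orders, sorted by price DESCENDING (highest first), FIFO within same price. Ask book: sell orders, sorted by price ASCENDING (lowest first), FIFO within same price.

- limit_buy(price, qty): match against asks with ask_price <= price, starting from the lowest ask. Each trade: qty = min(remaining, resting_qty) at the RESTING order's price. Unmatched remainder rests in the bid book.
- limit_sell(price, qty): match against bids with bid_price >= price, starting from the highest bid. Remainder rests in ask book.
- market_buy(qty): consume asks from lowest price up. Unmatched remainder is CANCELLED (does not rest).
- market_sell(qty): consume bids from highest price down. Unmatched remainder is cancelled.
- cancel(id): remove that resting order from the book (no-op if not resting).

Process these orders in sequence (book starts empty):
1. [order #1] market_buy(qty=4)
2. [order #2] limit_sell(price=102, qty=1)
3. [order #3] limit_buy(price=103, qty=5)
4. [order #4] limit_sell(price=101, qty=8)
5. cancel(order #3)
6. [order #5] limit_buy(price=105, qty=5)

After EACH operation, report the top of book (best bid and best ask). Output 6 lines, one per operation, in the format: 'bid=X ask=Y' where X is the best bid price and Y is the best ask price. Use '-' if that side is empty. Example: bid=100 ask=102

After op 1 [order #1] market_buy(qty=4): fills=none; bids=[-] asks=[-]
After op 2 [order #2] limit_sell(price=102, qty=1): fills=none; bids=[-] asks=[#2:1@102]
After op 3 [order #3] limit_buy(price=103, qty=5): fills=#3x#2:1@102; bids=[#3:4@103] asks=[-]
After op 4 [order #4] limit_sell(price=101, qty=8): fills=#3x#4:4@103; bids=[-] asks=[#4:4@101]
After op 5 cancel(order #3): fills=none; bids=[-] asks=[#4:4@101]
After op 6 [order #5] limit_buy(price=105, qty=5): fills=#5x#4:4@101; bids=[#5:1@105] asks=[-]

Answer: bid=- ask=-
bid=- ask=102
bid=103 ask=-
bid=- ask=101
bid=- ask=101
bid=105 ask=-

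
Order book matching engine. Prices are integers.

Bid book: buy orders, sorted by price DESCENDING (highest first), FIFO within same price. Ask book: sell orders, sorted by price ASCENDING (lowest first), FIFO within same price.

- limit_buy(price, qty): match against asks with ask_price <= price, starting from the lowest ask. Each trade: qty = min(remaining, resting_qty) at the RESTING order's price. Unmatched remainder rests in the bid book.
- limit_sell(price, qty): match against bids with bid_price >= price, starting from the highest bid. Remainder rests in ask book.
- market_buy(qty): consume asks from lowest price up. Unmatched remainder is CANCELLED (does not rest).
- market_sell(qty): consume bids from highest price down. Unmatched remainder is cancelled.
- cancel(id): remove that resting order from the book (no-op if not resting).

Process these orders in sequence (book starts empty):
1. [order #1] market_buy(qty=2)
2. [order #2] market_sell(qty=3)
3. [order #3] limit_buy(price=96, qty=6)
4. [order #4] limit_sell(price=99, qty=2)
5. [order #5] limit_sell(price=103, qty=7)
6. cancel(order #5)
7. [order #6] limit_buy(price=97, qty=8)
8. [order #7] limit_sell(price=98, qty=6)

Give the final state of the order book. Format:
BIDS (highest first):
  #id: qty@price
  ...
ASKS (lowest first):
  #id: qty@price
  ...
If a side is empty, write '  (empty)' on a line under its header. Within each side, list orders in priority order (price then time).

After op 1 [order #1] market_buy(qty=2): fills=none; bids=[-] asks=[-]
After op 2 [order #2] market_sell(qty=3): fills=none; bids=[-] asks=[-]
After op 3 [order #3] limit_buy(price=96, qty=6): fills=none; bids=[#3:6@96] asks=[-]
After op 4 [order #4] limit_sell(price=99, qty=2): fills=none; bids=[#3:6@96] asks=[#4:2@99]
After op 5 [order #5] limit_sell(price=103, qty=7): fills=none; bids=[#3:6@96] asks=[#4:2@99 #5:7@103]
After op 6 cancel(order #5): fills=none; bids=[#3:6@96] asks=[#4:2@99]
After op 7 [order #6] limit_buy(price=97, qty=8): fills=none; bids=[#6:8@97 #3:6@96] asks=[#4:2@99]
After op 8 [order #7] limit_sell(price=98, qty=6): fills=none; bids=[#6:8@97 #3:6@96] asks=[#7:6@98 #4:2@99]

Answer: BIDS (highest first):
  #6: 8@97
  #3: 6@96
ASKS (lowest first):
  #7: 6@98
  #4: 2@99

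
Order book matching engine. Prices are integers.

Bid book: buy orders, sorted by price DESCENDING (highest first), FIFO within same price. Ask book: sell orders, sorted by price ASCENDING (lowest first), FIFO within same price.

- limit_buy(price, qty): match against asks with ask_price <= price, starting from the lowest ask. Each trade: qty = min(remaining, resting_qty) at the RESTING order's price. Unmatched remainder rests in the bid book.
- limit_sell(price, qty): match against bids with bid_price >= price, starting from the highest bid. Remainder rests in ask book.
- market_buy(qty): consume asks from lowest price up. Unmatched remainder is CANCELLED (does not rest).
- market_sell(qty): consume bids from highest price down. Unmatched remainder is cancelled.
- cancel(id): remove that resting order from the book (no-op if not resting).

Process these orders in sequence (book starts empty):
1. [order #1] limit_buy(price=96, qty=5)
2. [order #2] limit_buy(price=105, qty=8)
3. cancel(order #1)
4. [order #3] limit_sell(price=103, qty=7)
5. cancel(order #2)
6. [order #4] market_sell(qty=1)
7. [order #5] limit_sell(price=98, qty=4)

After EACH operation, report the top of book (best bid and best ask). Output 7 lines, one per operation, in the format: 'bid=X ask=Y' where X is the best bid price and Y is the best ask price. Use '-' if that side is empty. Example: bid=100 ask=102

After op 1 [order #1] limit_buy(price=96, qty=5): fills=none; bids=[#1:5@96] asks=[-]
After op 2 [order #2] limit_buy(price=105, qty=8): fills=none; bids=[#2:8@105 #1:5@96] asks=[-]
After op 3 cancel(order #1): fills=none; bids=[#2:8@105] asks=[-]
After op 4 [order #3] limit_sell(price=103, qty=7): fills=#2x#3:7@105; bids=[#2:1@105] asks=[-]
After op 5 cancel(order #2): fills=none; bids=[-] asks=[-]
After op 6 [order #4] market_sell(qty=1): fills=none; bids=[-] asks=[-]
After op 7 [order #5] limit_sell(price=98, qty=4): fills=none; bids=[-] asks=[#5:4@98]

Answer: bid=96 ask=-
bid=105 ask=-
bid=105 ask=-
bid=105 ask=-
bid=- ask=-
bid=- ask=-
bid=- ask=98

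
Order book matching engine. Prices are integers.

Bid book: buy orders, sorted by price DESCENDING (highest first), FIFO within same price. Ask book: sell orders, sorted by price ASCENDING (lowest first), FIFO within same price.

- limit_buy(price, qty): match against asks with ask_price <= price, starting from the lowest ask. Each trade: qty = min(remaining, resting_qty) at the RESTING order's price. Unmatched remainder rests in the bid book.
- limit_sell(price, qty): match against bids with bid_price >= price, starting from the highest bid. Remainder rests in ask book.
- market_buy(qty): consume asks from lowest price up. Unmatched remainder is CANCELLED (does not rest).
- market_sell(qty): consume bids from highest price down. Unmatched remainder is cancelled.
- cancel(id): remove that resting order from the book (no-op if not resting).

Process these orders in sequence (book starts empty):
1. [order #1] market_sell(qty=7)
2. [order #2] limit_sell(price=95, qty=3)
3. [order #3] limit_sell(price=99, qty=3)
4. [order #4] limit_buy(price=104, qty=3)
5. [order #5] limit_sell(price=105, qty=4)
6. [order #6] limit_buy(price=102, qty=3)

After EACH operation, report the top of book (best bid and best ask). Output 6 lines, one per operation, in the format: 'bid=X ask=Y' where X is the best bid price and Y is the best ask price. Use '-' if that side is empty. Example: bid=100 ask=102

Answer: bid=- ask=-
bid=- ask=95
bid=- ask=95
bid=- ask=99
bid=- ask=99
bid=- ask=105

Derivation:
After op 1 [order #1] market_sell(qty=7): fills=none; bids=[-] asks=[-]
After op 2 [order #2] limit_sell(price=95, qty=3): fills=none; bids=[-] asks=[#2:3@95]
After op 3 [order #3] limit_sell(price=99, qty=3): fills=none; bids=[-] asks=[#2:3@95 #3:3@99]
After op 4 [order #4] limit_buy(price=104, qty=3): fills=#4x#2:3@95; bids=[-] asks=[#3:3@99]
After op 5 [order #5] limit_sell(price=105, qty=4): fills=none; bids=[-] asks=[#3:3@99 #5:4@105]
After op 6 [order #6] limit_buy(price=102, qty=3): fills=#6x#3:3@99; bids=[-] asks=[#5:4@105]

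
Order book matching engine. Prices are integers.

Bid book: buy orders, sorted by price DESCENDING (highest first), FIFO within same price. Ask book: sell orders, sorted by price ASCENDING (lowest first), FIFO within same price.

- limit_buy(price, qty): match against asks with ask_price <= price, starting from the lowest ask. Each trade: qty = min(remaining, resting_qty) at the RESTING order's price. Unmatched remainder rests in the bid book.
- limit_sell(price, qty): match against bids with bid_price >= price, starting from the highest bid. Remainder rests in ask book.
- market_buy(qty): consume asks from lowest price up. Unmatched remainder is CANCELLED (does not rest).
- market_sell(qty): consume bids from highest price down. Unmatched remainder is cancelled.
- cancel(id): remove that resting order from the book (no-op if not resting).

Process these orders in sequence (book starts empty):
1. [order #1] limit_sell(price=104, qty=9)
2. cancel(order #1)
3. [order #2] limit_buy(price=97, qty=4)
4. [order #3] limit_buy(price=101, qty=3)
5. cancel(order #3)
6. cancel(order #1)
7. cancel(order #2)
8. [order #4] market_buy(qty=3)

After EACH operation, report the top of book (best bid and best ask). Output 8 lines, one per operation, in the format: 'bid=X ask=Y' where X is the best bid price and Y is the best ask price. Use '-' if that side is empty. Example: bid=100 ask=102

After op 1 [order #1] limit_sell(price=104, qty=9): fills=none; bids=[-] asks=[#1:9@104]
After op 2 cancel(order #1): fills=none; bids=[-] asks=[-]
After op 3 [order #2] limit_buy(price=97, qty=4): fills=none; bids=[#2:4@97] asks=[-]
After op 4 [order #3] limit_buy(price=101, qty=3): fills=none; bids=[#3:3@101 #2:4@97] asks=[-]
After op 5 cancel(order #3): fills=none; bids=[#2:4@97] asks=[-]
After op 6 cancel(order #1): fills=none; bids=[#2:4@97] asks=[-]
After op 7 cancel(order #2): fills=none; bids=[-] asks=[-]
After op 8 [order #4] market_buy(qty=3): fills=none; bids=[-] asks=[-]

Answer: bid=- ask=104
bid=- ask=-
bid=97 ask=-
bid=101 ask=-
bid=97 ask=-
bid=97 ask=-
bid=- ask=-
bid=- ask=-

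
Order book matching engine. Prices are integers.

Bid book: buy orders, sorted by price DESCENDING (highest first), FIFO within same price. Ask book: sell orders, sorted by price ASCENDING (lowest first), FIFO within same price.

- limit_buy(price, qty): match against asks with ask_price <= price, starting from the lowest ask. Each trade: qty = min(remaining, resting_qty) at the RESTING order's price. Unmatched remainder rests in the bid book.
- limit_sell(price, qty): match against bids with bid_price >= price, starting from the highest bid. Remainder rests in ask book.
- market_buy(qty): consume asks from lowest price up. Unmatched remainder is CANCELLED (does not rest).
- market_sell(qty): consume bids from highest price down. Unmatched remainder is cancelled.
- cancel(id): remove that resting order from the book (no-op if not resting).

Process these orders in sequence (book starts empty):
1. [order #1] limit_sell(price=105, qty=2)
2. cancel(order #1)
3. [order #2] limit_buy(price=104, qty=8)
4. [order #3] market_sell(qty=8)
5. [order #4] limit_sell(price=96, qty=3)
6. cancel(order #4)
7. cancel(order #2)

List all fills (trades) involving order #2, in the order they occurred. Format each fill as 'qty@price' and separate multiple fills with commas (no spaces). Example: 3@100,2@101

After op 1 [order #1] limit_sell(price=105, qty=2): fills=none; bids=[-] asks=[#1:2@105]
After op 2 cancel(order #1): fills=none; bids=[-] asks=[-]
After op 3 [order #2] limit_buy(price=104, qty=8): fills=none; bids=[#2:8@104] asks=[-]
After op 4 [order #3] market_sell(qty=8): fills=#2x#3:8@104; bids=[-] asks=[-]
After op 5 [order #4] limit_sell(price=96, qty=3): fills=none; bids=[-] asks=[#4:3@96]
After op 6 cancel(order #4): fills=none; bids=[-] asks=[-]
After op 7 cancel(order #2): fills=none; bids=[-] asks=[-]

Answer: 8@104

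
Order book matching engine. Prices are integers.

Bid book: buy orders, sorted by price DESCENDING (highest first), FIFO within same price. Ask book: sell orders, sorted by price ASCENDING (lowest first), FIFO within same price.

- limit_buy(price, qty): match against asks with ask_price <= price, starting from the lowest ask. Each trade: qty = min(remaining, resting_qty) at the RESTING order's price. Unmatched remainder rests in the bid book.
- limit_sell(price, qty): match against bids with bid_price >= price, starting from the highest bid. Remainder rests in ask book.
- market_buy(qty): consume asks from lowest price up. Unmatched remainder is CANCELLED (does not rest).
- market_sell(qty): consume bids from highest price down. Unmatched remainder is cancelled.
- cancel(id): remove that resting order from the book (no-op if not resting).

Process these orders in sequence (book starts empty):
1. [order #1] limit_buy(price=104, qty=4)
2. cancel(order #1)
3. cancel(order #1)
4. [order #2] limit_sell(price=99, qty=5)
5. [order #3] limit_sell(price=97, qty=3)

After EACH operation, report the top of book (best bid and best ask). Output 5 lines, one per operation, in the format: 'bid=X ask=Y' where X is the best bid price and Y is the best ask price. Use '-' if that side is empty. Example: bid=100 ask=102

Answer: bid=104 ask=-
bid=- ask=-
bid=- ask=-
bid=- ask=99
bid=- ask=97

Derivation:
After op 1 [order #1] limit_buy(price=104, qty=4): fills=none; bids=[#1:4@104] asks=[-]
After op 2 cancel(order #1): fills=none; bids=[-] asks=[-]
After op 3 cancel(order #1): fills=none; bids=[-] asks=[-]
After op 4 [order #2] limit_sell(price=99, qty=5): fills=none; bids=[-] asks=[#2:5@99]
After op 5 [order #3] limit_sell(price=97, qty=3): fills=none; bids=[-] asks=[#3:3@97 #2:5@99]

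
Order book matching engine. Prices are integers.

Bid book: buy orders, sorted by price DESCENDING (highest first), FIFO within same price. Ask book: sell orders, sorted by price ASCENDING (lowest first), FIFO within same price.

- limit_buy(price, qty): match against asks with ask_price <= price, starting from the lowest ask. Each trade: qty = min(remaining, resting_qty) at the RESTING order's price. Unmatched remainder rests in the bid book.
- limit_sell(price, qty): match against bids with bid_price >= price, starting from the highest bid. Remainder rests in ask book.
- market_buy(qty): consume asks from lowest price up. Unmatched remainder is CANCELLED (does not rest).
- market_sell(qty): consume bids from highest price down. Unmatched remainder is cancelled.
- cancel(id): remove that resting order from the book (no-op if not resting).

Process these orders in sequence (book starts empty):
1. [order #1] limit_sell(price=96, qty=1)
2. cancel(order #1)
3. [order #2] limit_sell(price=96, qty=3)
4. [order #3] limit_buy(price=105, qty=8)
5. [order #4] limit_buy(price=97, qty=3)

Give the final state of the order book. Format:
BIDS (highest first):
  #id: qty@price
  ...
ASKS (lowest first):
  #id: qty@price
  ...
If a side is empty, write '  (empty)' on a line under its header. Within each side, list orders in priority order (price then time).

After op 1 [order #1] limit_sell(price=96, qty=1): fills=none; bids=[-] asks=[#1:1@96]
After op 2 cancel(order #1): fills=none; bids=[-] asks=[-]
After op 3 [order #2] limit_sell(price=96, qty=3): fills=none; bids=[-] asks=[#2:3@96]
After op 4 [order #3] limit_buy(price=105, qty=8): fills=#3x#2:3@96; bids=[#3:5@105] asks=[-]
After op 5 [order #4] limit_buy(price=97, qty=3): fills=none; bids=[#3:5@105 #4:3@97] asks=[-]

Answer: BIDS (highest first):
  #3: 5@105
  #4: 3@97
ASKS (lowest first):
  (empty)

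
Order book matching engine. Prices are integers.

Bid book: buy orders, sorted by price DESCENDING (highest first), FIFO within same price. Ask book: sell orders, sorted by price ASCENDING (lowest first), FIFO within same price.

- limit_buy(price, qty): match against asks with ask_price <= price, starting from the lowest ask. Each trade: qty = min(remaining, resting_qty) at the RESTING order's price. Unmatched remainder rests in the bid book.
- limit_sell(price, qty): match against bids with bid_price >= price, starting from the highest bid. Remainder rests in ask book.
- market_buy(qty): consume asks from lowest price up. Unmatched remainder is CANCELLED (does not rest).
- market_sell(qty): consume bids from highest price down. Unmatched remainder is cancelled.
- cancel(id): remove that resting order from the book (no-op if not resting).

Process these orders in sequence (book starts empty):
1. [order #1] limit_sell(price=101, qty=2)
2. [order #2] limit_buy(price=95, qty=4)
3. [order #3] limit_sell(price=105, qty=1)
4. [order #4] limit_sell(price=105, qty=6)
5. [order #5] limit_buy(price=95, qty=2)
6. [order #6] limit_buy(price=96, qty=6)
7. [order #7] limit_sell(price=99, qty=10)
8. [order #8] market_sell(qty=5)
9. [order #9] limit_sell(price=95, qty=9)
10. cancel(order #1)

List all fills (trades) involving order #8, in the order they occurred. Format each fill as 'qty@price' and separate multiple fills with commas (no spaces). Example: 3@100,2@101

Answer: 5@96

Derivation:
After op 1 [order #1] limit_sell(price=101, qty=2): fills=none; bids=[-] asks=[#1:2@101]
After op 2 [order #2] limit_buy(price=95, qty=4): fills=none; bids=[#2:4@95] asks=[#1:2@101]
After op 3 [order #3] limit_sell(price=105, qty=1): fills=none; bids=[#2:4@95] asks=[#1:2@101 #3:1@105]
After op 4 [order #4] limit_sell(price=105, qty=6): fills=none; bids=[#2:4@95] asks=[#1:2@101 #3:1@105 #4:6@105]
After op 5 [order #5] limit_buy(price=95, qty=2): fills=none; bids=[#2:4@95 #5:2@95] asks=[#1:2@101 #3:1@105 #4:6@105]
After op 6 [order #6] limit_buy(price=96, qty=6): fills=none; bids=[#6:6@96 #2:4@95 #5:2@95] asks=[#1:2@101 #3:1@105 #4:6@105]
After op 7 [order #7] limit_sell(price=99, qty=10): fills=none; bids=[#6:6@96 #2:4@95 #5:2@95] asks=[#7:10@99 #1:2@101 #3:1@105 #4:6@105]
After op 8 [order #8] market_sell(qty=5): fills=#6x#8:5@96; bids=[#6:1@96 #2:4@95 #5:2@95] asks=[#7:10@99 #1:2@101 #3:1@105 #4:6@105]
After op 9 [order #9] limit_sell(price=95, qty=9): fills=#6x#9:1@96 #2x#9:4@95 #5x#9:2@95; bids=[-] asks=[#9:2@95 #7:10@99 #1:2@101 #3:1@105 #4:6@105]
After op 10 cancel(order #1): fills=none; bids=[-] asks=[#9:2@95 #7:10@99 #3:1@105 #4:6@105]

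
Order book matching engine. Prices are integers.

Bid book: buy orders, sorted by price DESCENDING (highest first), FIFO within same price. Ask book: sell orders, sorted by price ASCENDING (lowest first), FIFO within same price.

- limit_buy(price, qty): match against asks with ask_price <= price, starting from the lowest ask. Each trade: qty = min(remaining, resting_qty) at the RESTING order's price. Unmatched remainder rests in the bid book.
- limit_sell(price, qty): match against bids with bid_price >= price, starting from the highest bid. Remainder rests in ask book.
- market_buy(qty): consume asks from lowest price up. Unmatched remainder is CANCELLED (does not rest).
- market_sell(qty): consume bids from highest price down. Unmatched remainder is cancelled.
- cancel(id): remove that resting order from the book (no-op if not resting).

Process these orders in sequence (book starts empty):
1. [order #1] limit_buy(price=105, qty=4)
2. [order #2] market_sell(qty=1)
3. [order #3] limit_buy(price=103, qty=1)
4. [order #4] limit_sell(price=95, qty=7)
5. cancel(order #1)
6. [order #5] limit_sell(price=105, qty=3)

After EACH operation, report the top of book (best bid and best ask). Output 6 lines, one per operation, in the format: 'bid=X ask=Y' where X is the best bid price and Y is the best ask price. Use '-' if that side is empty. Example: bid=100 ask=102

Answer: bid=105 ask=-
bid=105 ask=-
bid=105 ask=-
bid=- ask=95
bid=- ask=95
bid=- ask=95

Derivation:
After op 1 [order #1] limit_buy(price=105, qty=4): fills=none; bids=[#1:4@105] asks=[-]
After op 2 [order #2] market_sell(qty=1): fills=#1x#2:1@105; bids=[#1:3@105] asks=[-]
After op 3 [order #3] limit_buy(price=103, qty=1): fills=none; bids=[#1:3@105 #3:1@103] asks=[-]
After op 4 [order #4] limit_sell(price=95, qty=7): fills=#1x#4:3@105 #3x#4:1@103; bids=[-] asks=[#4:3@95]
After op 5 cancel(order #1): fills=none; bids=[-] asks=[#4:3@95]
After op 6 [order #5] limit_sell(price=105, qty=3): fills=none; bids=[-] asks=[#4:3@95 #5:3@105]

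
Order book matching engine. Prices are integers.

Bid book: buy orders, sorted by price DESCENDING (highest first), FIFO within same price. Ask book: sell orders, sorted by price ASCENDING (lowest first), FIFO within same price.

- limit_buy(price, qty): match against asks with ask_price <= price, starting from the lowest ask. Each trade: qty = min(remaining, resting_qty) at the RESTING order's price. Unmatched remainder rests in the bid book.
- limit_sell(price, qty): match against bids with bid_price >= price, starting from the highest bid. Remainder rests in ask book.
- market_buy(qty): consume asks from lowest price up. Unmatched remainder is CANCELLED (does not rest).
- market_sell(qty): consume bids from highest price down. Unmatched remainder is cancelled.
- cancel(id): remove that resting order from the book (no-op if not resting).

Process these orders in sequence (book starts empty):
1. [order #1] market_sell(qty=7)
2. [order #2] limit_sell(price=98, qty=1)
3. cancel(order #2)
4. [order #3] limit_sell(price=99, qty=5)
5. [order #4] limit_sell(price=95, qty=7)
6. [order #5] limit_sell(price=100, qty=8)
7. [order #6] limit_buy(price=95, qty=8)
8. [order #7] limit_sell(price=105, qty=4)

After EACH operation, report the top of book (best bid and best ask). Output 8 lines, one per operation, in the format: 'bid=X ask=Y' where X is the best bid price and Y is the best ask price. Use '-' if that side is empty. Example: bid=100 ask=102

After op 1 [order #1] market_sell(qty=7): fills=none; bids=[-] asks=[-]
After op 2 [order #2] limit_sell(price=98, qty=1): fills=none; bids=[-] asks=[#2:1@98]
After op 3 cancel(order #2): fills=none; bids=[-] asks=[-]
After op 4 [order #3] limit_sell(price=99, qty=5): fills=none; bids=[-] asks=[#3:5@99]
After op 5 [order #4] limit_sell(price=95, qty=7): fills=none; bids=[-] asks=[#4:7@95 #3:5@99]
After op 6 [order #5] limit_sell(price=100, qty=8): fills=none; bids=[-] asks=[#4:7@95 #3:5@99 #5:8@100]
After op 7 [order #6] limit_buy(price=95, qty=8): fills=#6x#4:7@95; bids=[#6:1@95] asks=[#3:5@99 #5:8@100]
After op 8 [order #7] limit_sell(price=105, qty=4): fills=none; bids=[#6:1@95] asks=[#3:5@99 #5:8@100 #7:4@105]

Answer: bid=- ask=-
bid=- ask=98
bid=- ask=-
bid=- ask=99
bid=- ask=95
bid=- ask=95
bid=95 ask=99
bid=95 ask=99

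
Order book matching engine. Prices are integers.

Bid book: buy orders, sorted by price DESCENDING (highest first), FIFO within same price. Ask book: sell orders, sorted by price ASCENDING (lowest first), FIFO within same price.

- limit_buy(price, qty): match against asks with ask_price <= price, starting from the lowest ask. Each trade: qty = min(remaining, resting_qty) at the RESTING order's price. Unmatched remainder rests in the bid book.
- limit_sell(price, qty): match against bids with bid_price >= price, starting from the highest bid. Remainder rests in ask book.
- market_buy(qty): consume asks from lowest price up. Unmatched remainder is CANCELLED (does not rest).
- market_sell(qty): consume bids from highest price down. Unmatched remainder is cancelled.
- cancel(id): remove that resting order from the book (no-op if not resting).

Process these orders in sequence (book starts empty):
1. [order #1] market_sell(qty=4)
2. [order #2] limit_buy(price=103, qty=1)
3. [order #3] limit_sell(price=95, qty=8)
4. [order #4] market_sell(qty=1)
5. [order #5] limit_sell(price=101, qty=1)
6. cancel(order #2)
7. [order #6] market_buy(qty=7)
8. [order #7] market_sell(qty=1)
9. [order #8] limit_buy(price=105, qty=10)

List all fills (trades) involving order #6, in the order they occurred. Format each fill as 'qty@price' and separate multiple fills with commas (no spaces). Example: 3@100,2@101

After op 1 [order #1] market_sell(qty=4): fills=none; bids=[-] asks=[-]
After op 2 [order #2] limit_buy(price=103, qty=1): fills=none; bids=[#2:1@103] asks=[-]
After op 3 [order #3] limit_sell(price=95, qty=8): fills=#2x#3:1@103; bids=[-] asks=[#3:7@95]
After op 4 [order #4] market_sell(qty=1): fills=none; bids=[-] asks=[#3:7@95]
After op 5 [order #5] limit_sell(price=101, qty=1): fills=none; bids=[-] asks=[#3:7@95 #5:1@101]
After op 6 cancel(order #2): fills=none; bids=[-] asks=[#3:7@95 #5:1@101]
After op 7 [order #6] market_buy(qty=7): fills=#6x#3:7@95; bids=[-] asks=[#5:1@101]
After op 8 [order #7] market_sell(qty=1): fills=none; bids=[-] asks=[#5:1@101]
After op 9 [order #8] limit_buy(price=105, qty=10): fills=#8x#5:1@101; bids=[#8:9@105] asks=[-]

Answer: 7@95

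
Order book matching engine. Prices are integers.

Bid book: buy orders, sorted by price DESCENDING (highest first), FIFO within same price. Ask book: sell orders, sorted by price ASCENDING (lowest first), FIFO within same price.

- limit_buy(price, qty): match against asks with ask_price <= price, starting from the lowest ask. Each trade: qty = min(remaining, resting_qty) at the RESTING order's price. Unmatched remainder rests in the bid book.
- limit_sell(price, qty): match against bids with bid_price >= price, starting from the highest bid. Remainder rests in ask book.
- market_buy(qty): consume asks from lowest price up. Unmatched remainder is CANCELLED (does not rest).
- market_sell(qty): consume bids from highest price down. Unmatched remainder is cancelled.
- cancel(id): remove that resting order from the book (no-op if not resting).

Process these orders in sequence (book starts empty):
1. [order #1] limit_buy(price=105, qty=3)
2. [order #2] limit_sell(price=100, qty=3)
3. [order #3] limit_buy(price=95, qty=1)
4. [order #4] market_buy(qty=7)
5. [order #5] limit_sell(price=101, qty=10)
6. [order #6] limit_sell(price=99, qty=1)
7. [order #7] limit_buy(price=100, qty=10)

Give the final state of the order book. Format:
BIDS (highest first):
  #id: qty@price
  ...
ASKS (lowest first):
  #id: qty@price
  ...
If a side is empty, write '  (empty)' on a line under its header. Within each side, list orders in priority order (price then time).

Answer: BIDS (highest first):
  #7: 9@100
  #3: 1@95
ASKS (lowest first):
  #5: 10@101

Derivation:
After op 1 [order #1] limit_buy(price=105, qty=3): fills=none; bids=[#1:3@105] asks=[-]
After op 2 [order #2] limit_sell(price=100, qty=3): fills=#1x#2:3@105; bids=[-] asks=[-]
After op 3 [order #3] limit_buy(price=95, qty=1): fills=none; bids=[#3:1@95] asks=[-]
After op 4 [order #4] market_buy(qty=7): fills=none; bids=[#3:1@95] asks=[-]
After op 5 [order #5] limit_sell(price=101, qty=10): fills=none; bids=[#3:1@95] asks=[#5:10@101]
After op 6 [order #6] limit_sell(price=99, qty=1): fills=none; bids=[#3:1@95] asks=[#6:1@99 #5:10@101]
After op 7 [order #7] limit_buy(price=100, qty=10): fills=#7x#6:1@99; bids=[#7:9@100 #3:1@95] asks=[#5:10@101]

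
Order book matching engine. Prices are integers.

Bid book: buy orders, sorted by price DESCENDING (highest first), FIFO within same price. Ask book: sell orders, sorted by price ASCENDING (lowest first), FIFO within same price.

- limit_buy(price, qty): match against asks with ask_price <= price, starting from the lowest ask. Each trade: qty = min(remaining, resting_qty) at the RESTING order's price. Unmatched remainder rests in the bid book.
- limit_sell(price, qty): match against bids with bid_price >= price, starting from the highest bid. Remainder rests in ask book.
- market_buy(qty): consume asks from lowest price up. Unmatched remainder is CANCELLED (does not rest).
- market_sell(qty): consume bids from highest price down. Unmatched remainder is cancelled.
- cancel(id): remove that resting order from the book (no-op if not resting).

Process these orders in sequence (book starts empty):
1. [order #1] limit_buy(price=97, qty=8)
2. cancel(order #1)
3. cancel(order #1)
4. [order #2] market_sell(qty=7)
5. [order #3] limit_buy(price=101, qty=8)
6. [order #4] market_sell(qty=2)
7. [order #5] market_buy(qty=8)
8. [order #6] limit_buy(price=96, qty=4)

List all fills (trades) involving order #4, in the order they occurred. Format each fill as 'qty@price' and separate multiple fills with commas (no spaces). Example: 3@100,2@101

Answer: 2@101

Derivation:
After op 1 [order #1] limit_buy(price=97, qty=8): fills=none; bids=[#1:8@97] asks=[-]
After op 2 cancel(order #1): fills=none; bids=[-] asks=[-]
After op 3 cancel(order #1): fills=none; bids=[-] asks=[-]
After op 4 [order #2] market_sell(qty=7): fills=none; bids=[-] asks=[-]
After op 5 [order #3] limit_buy(price=101, qty=8): fills=none; bids=[#3:8@101] asks=[-]
After op 6 [order #4] market_sell(qty=2): fills=#3x#4:2@101; bids=[#3:6@101] asks=[-]
After op 7 [order #5] market_buy(qty=8): fills=none; bids=[#3:6@101] asks=[-]
After op 8 [order #6] limit_buy(price=96, qty=4): fills=none; bids=[#3:6@101 #6:4@96] asks=[-]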